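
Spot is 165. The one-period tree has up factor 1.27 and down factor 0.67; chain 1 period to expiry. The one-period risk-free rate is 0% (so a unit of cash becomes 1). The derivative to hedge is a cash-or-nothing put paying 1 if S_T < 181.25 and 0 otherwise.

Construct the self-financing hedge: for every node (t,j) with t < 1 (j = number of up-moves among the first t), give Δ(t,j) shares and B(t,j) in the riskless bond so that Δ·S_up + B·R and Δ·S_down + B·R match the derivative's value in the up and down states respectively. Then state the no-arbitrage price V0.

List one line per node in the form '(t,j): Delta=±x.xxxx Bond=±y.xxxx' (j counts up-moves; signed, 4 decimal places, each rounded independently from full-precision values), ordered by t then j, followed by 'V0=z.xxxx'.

The replicating-portfolio and risk-neutral prices coincide; use p* = (1−0.67)/(1.27−0.67) = 0.5500 for the latter.
Terminal values V(1,·): V(1,0)=1.0000, V(1,1)=0.0000
  t=0,j=0: stock 165.0000 → up 209.5500 (V=0.0000), down 110.5500 (V=1.0000). Price 0.4500; hedge Δ=-0.0101, bond B=2.1167.
Each (Δ,B) replicates both successor values, so the strategy is self-financing and V0 is arbitrage-free.

(0,0): Delta=-0.0101 Bond=2.1167
V0=0.4500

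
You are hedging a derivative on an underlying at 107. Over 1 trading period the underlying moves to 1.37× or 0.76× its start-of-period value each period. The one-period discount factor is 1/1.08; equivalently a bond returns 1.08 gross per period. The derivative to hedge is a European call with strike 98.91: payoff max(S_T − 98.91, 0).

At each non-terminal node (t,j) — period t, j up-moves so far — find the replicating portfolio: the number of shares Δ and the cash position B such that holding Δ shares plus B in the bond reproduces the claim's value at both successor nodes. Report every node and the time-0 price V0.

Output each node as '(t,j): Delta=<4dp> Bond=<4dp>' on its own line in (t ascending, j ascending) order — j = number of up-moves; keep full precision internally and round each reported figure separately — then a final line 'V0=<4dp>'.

(0,0): Delta=0.7305 Bond=-55.0043
V0=23.1597

Since d<R<u, set p* = (R−d)/(u−d) = 0.5246; price each node as the discounted p*-expectation of its children.
Terminal values V(1,·): V(1,0)=0.0000, V(1,1)=47.6800
(0,0): S=107.0000. Δ = (V_up−V_dn)/(S_up−S_dn) = (47.6800−0.0000)/(146.5900−81.3200) = 0.7305. V = [p*·47.6800 + (1−p*)·0.0000]/1.08 = 23.1597. B = V − Δ·S = -55.0043.
Check: Δ(0,0)·S0 + B(0,0) = 23.1597 = V0.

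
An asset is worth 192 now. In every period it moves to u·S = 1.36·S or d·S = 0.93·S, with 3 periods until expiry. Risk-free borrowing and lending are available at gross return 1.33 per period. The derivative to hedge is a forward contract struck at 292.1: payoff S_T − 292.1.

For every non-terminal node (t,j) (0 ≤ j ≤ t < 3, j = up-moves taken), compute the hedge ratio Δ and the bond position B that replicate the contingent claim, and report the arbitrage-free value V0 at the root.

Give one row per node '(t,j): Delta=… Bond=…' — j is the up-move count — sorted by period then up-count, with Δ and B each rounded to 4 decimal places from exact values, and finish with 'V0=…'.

(0,0): Delta=1.0000 Bond=-124.1586
(1,0): Delta=1.0000 Bond=-165.1309
(1,1): Delta=1.0000 Bond=-165.1309
(2,0): Delta=1.0000 Bond=-219.6241
(2,1): Delta=1.0000 Bond=-219.6241
(2,2): Delta=1.0000 Bond=-219.6241
V0=67.8414

Under the risk-neutral measure, an up-move has probability p* = (R−d)/(u−d) = 0.9302 and values discount at R = 1.33.
At expiry t=3: V(3,0)=-137.6635, V(3,1)=-66.2573, V(3,2)=38.1646, V(3,3)=190.8676
Node (2,0) S=166.0608: V=(p*·-66.2573+(1−p*)·-137.6635)/1.33=-53.5633; Δ=(-66.2573−-137.6635)/(225.8427−154.4365)=1.0000; B=V−Δ·S=-219.6241
Node (2,1) S=242.8416: V=(p*·38.1646+(1−p*)·-66.2573)/1.33=23.2175; Δ=(38.1646−-66.2573)/(330.2646−225.8427)=1.0000; B=V−Δ·S=-219.6241
Node (2,2) S=355.1232: V=(p*·190.8676+(1−p*)·38.1646)/1.33=135.4991; Δ=(190.8676−38.1646)/(482.9676−330.2646)=1.0000; B=V−Δ·S=-219.6241
Node (1,0) S=178.5600: V=(p*·23.2175+(1−p*)·-53.5633)/1.33=13.4291; Δ=(23.2175−-53.5633)/(242.8416−166.0608)=1.0000; B=V−Δ·S=-165.1309
Node (1,1) S=261.1200: V=(p*·135.4991+(1−p*)·23.2175)/1.33=95.9891; Δ=(135.4991−23.2175)/(355.1232−242.8416)=1.0000; B=V−Δ·S=-165.1309
Node (0,0) S=192.0000: V=(p*·95.9891+(1−p*)·13.4291)/1.33=67.8414; Δ=(95.9891−13.4291)/(261.1200−178.5600)=1.0000; B=V−Δ·S=-124.1586
Each (Δ,B) replicates both successor values, so the strategy is self-financing and V0 is arbitrage-free.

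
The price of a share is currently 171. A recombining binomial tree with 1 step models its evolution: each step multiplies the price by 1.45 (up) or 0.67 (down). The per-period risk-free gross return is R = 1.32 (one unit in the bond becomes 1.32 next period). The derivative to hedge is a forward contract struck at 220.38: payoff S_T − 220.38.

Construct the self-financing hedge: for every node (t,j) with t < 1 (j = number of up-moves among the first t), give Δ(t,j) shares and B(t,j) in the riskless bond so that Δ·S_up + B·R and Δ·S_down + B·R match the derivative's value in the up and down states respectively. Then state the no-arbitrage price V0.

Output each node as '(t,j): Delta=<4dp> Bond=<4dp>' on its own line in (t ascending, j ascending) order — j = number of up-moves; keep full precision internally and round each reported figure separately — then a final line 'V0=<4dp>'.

(0,0): Delta=1.0000 Bond=-166.9545
V0=4.0455

The replicating-portfolio and risk-neutral prices coincide; use p* = (1.32−0.67)/(1.45−0.67) = 0.8333 for the latter.
Terminal values V(1,·): V(1,0)=-105.8100, V(1,1)=27.5700
(0,0): S=171.0000. Δ = (V_up−V_dn)/(S_up−S_dn) = (27.5700−-105.8100)/(247.9500−114.5700) = 1.0000. V = [p*·27.5700 + (1−p*)·-105.8100]/1.32 = 4.0455. B = V − Δ·S = -166.9545.
The time-0 hedge costs 4.0455, which is the no-arbitrage price.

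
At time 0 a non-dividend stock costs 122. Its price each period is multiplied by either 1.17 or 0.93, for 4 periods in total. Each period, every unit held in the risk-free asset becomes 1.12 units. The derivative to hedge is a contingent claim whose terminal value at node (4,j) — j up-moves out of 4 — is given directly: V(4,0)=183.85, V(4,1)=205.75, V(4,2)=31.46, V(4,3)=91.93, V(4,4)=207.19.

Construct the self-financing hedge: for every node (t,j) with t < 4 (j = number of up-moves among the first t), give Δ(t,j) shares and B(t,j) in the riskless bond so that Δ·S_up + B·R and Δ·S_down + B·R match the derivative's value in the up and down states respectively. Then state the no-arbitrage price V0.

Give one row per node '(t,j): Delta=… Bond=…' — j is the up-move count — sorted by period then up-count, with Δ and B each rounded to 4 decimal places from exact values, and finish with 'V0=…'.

(0,0): Delta=1.5341 Bond=-104.0543
(1,0): Delta=-0.5458 Bond=119.4398
(1,1): Delta=1.9691 Bond=-178.6410
(2,0): Delta=-4.7039 Bond=572.5277
(2,1): Delta=0.3240 Bond=18.3107
(2,2): Delta=2.3133 Bond=-257.5486
(3,0): Delta=0.9299 Bond=88.3817
(3,1): Delta=-5.8823 Bond=786.7176
(3,2): Delta=1.6222 Bond=-181.1261
(3,3): Delta=2.4578 Bond=-316.6987
V0=83.1046

The replicating-portfolio and risk-neutral prices coincide; use p* = (1.12−0.93)/(1.17−0.93) = 0.7917 for the latter.
Payoff layer (t=4): V(4,0)=183.8500, V(4,1)=205.7500, V(4,2)=31.4600, V(4,3)=91.9300, V(4,4)=207.1900
Node (3,0) S=98.1316: V=(p*·205.7500+(1−p*)·183.8500)/1.12=179.6317; Δ=(205.7500−183.8500)/(114.8139−91.2623)=0.9299; B=V−Δ·S=88.3817
Node (3,1) S=123.4558: V=(p*·31.4600+(1−p*)·205.7500)/1.12=60.5093; Δ=(31.4600−205.7500)/(144.4433−114.8139)=-5.8823; B=V−Δ·S=786.7176
Node (3,2) S=155.3154: V=(p*·91.9300+(1−p*)·31.4600)/1.12=70.8322; Δ=(91.9300−31.4600)/(181.7190−144.4433)=1.6222; B=V−Δ·S=-181.1261
Node (3,3) S=195.3968: V=(p*·207.1900+(1−p*)·91.9300)/1.12=163.5513; Δ=(207.1900−91.9300)/(228.6142−181.7190)=2.4578; B=V−Δ·S=-316.6987
Node (2,0) S=105.5178: V=(p*·60.5093+(1−p*)·179.6317)/1.12=76.1843; Δ=(60.5093−179.6317)/(123.4558−98.1316)=-4.7039; B=V−Δ·S=572.5277
Node (2,1) S=132.7482: V=(p*·70.8322+(1−p*)·60.5093)/1.12=61.3229; Δ=(70.8322−60.5093)/(155.3154−123.4558)=0.3240; B=V−Δ·S=18.3107
Node (2,2) S=167.0058: V=(p*·163.5513+(1−p*)·70.8322)/1.12=128.7811; Δ=(163.5513−70.8322)/(195.3968−155.3154)=2.3133; B=V−Δ·S=-257.5486
Node (1,0) S=113.4600: V=(p*·61.3229+(1−p*)·76.1843)/1.12=57.5170; Δ=(61.3229−76.1843)/(132.7482−105.5178)=-0.5458; B=V−Δ·S=119.4398
Node (1,1) S=142.7400: V=(p*·128.7811+(1−p*)·61.3229)/1.12=102.4351; Δ=(128.7811−61.3229)/(167.0058−132.7482)=1.9691; B=V−Δ·S=-178.6410
Node (0,0) S=122.0000: V=(p*·102.4351+(1−p*)·57.5170)/1.12=83.1046; Δ=(102.4351−57.5170)/(142.7400−113.4600)=1.5341; B=V−Δ·S=-104.0543
Check: Δ(0,0)·S0 + B(0,0) = 83.1046 = V0.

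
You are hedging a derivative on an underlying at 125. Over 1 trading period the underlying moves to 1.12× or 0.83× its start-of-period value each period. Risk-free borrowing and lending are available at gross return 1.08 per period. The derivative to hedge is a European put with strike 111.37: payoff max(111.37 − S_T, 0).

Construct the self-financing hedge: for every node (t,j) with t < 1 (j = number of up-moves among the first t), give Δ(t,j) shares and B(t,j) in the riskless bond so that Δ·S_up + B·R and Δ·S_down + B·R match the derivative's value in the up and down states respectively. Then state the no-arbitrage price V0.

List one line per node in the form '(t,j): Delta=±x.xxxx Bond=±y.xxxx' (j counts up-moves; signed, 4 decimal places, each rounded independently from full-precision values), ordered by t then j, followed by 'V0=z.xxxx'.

Under the risk-neutral measure, an up-move has probability p* = (R−d)/(u−d) = 0.8621 and values discount at R = 1.08.
Terminal payoffs: V(1,0)=7.6200, V(1,1)=0.0000
(0,0): S=125.0000. Δ = (V_up−V_dn)/(S_up−S_dn) = (0.0000−7.6200)/(140.0000−103.7500) = -0.2102. V = [p*·0.0000 + (1−p*)·7.6200]/1.08 = 0.9732. B = V − Δ·S = 27.2490.
The time-0 hedge costs 0.9732, which is the no-arbitrage price.

(0,0): Delta=-0.2102 Bond=27.2490
V0=0.9732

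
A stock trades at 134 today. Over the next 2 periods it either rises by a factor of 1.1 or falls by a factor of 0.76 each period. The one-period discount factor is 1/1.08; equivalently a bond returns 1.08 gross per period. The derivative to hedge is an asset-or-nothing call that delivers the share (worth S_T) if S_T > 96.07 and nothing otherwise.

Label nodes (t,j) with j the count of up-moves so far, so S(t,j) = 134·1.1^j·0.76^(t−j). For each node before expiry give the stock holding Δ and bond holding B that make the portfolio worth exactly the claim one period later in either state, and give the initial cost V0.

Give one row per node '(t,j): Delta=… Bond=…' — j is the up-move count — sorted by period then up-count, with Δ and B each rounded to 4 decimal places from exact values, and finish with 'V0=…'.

(0,0): Delta=1.0925 Bond=-12.6284
(1,0): Delta=3.2353 Bond=-231.8580
(1,1): Delta=1.0000 Bond=0.0000
V0=133.7704

Since d<R<u, set p* = (R−d)/(u−d) = 0.9412; price each node as the discounted p*-expectation of its children.
Terminal values V(2,·): V(2,0)=0.0000, V(2,1)=112.0240, V(2,2)=162.1400
  t=1,j=0: stock 101.8400 → up 112.0240 (V=112.0240), down 77.3984 (V=0.0000). Price 97.6244; hedge Δ=3.2353, bond B=-231.8580.
  t=1,j=1: stock 147.4000 → up 162.1400 (V=162.1400), down 112.0240 (V=112.0240). Price 147.4000; hedge Δ=1.0000, bond B=0.0000.
  t=0,j=0: stock 134.0000 → up 147.4000 (V=147.4000), down 101.8400 (V=97.6244). Price 133.7704; hedge Δ=1.0925, bond B=-12.6284.
Each (Δ,B) replicates both successor values, so the strategy is self-financing and V0 is arbitrage-free.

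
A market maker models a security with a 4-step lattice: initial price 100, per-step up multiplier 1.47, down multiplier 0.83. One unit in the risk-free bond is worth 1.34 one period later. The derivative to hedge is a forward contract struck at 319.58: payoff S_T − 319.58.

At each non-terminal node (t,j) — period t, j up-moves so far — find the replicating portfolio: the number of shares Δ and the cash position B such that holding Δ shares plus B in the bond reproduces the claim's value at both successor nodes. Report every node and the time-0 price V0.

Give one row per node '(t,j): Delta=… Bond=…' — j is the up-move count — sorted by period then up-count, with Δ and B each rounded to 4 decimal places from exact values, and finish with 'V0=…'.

(0,0): Delta=1.0000 Bond=-99.1198
(1,0): Delta=1.0000 Bond=-132.8205
(1,1): Delta=1.0000 Bond=-132.8205
(2,0): Delta=1.0000 Bond=-177.9795
(2,1): Delta=1.0000 Bond=-177.9795
(2,2): Delta=1.0000 Bond=-177.9795
(3,0): Delta=1.0000 Bond=-238.4925
(3,1): Delta=1.0000 Bond=-238.4925
(3,2): Delta=1.0000 Bond=-238.4925
(3,3): Delta=1.0000 Bond=-238.4925
V0=0.8802

The replicating-portfolio and risk-neutral prices coincide; use p* = (1.34−0.83)/(1.47−0.83) = 0.7969 for the latter.
Payoff layer (t=4): V(4,0)=-272.1217, V(4,1)=-235.5273, V(4,2)=-170.7156, V(4,3)=-55.9286, V(4,4)=147.3689
  t=3,j=0: stock 57.1787 → up 84.0527 (V=-235.5273), down 47.4583 (V=-272.1217). Price -181.3138; hedge Δ=1.0000, bond B=-238.4925.
  t=3,j=1: stock 101.2683 → up 148.8644 (V=-170.7156), down 84.0527 (V=-235.5273). Price -137.2242; hedge Δ=1.0000, bond B=-238.4925.
  t=3,j=2: stock 179.3547 → up 263.6514 (V=-55.9286), down 148.8644 (V=-170.7156). Price -59.1378; hedge Δ=1.0000, bond B=-238.4925.
  t=3,j=3: stock 317.6523 → up 466.9489 (V=147.3689), down 263.6514 (V=-55.9286). Price 79.1598; hedge Δ=1.0000, bond B=-238.4925.
  t=2,j=0: stock 68.8900 → up 101.2683 (V=-137.2242), down 57.1787 (V=-181.3138). Price -109.0895; hedge Δ=1.0000, bond B=-177.9795.
  t=2,j=1: stock 122.0100 → up 179.3547 (V=-59.1378), down 101.2683 (V=-137.2242). Price -55.9695; hedge Δ=1.0000, bond B=-177.9795.
  t=2,j=2: stock 216.0900 → up 317.6523 (V=79.1598), down 179.3547 (V=-59.1378). Price 38.1105; hedge Δ=1.0000, bond B=-177.9795.
  t=1,j=0: stock 83.0000 → up 122.0100 (V=-55.9695), down 68.8900 (V=-109.0895). Price -49.8205; hedge Δ=1.0000, bond B=-132.8205.
  t=1,j=1: stock 147.0000 → up 216.0900 (V=38.1105), down 122.0100 (V=-55.9695). Price 14.1795; hedge Δ=1.0000, bond B=-132.8205.
  t=0,j=0: stock 100.0000 → up 147.0000 (V=14.1795), down 83.0000 (V=-49.8205). Price 0.8802; hedge Δ=1.0000, bond B=-99.1198.
Each (Δ,B) replicates both successor values, so the strategy is self-financing and V0 is arbitrage-free.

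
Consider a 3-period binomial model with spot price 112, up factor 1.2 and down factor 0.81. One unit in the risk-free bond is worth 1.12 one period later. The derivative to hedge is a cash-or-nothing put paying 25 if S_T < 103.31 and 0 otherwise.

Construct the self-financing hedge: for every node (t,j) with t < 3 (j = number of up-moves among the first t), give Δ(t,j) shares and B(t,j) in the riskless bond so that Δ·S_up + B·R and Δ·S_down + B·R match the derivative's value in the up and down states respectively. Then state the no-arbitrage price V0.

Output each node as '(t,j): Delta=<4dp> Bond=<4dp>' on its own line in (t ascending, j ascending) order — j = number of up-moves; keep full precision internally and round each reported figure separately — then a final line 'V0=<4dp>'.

No-arbitrage ⇒ martingale measure with p* = (R−d)/(u−d) = 0.7949.
At expiry t=3: V(3,0)=25.0000, V(3,1)=25.0000, V(3,2)=0.0000, V(3,3)=0.0000
Node (2,0) S=73.4832: V=(p*·25.0000+(1−p*)·25.0000)/1.12=22.3214; Δ=(25.0000−25.0000)/(88.1798−59.5214)=0.0000; B=V−Δ·S=22.3214
Node (2,1) S=108.8640: V=(p*·0.0000+(1−p*)·25.0000)/1.12=4.5788; Δ=(0.0000−25.0000)/(130.6368−88.1798)=-0.5888; B=V−Δ·S=68.6813
Node (2,2) S=161.2800: V=(p*·0.0000+(1−p*)·0.0000)/1.12=0.0000; Δ=(0.0000−0.0000)/(193.5360−130.6368)=0.0000; B=V−Δ·S=0.0000
Node (1,0) S=90.7200: V=(p*·4.5788+(1−p*)·22.3214)/1.12=7.3377; Δ=(4.5788−22.3214)/(108.8640−73.4832)=-0.5015; B=V−Δ·S=52.8318
Node (1,1) S=134.4000: V=(p*·0.0000+(1−p*)·4.5788)/1.12=0.8386; Δ=(0.0000−4.5788)/(161.2800−108.8640)=-0.0874; B=V−Δ·S=12.5790
Node (0,0) S=112.0000: V=(p*·0.8386+(1−p*)·7.3377)/1.12=1.9391; Δ=(0.8386−7.3377)/(134.4000−90.7200)=-0.1488; B=V−Δ·S=18.6036
Check: Δ(0,0)·S0 + B(0,0) = 1.9391 = V0.

(0,0): Delta=-0.1488 Bond=18.6036
(1,0): Delta=-0.5015 Bond=52.8318
(1,1): Delta=-0.0874 Bond=12.5790
(2,0): Delta=0.0000 Bond=22.3214
(2,1): Delta=-0.5888 Bond=68.6813
(2,2): Delta=0.0000 Bond=0.0000
V0=1.9391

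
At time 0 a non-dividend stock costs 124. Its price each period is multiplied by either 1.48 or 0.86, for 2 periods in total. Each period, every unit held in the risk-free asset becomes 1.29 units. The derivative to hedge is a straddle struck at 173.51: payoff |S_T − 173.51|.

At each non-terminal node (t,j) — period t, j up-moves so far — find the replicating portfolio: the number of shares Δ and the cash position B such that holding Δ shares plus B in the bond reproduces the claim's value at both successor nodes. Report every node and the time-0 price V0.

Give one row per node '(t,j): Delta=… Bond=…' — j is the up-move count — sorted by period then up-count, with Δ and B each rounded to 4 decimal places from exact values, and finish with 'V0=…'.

(0,0): Delta=0.3721 Bond=-9.1565
(1,0): Delta=-1.0000 Bond=134.5039
(1,1): Delta=0.7243 Bond=-76.4630
V0=36.9781

No-arbitrage ⇒ martingale measure with p* = (R−d)/(u−d) = 0.6935.
At expiry t=2: V(2,0)=81.7996, V(2,1)=15.6828, V(2,2)=98.0996
Node (1,0) S=106.6400: V=(p*·15.6828+(1−p*)·81.7996)/1.29=27.8639; Δ=(15.6828−81.7996)/(157.8272−91.7104)=-1.0000; B=V−Δ·S=134.5039
Node (1,1) S=183.5200: V=(p*·98.0996+(1−p*)·15.6828)/1.29=56.4673; Δ=(98.0996−15.6828)/(271.6096−157.8272)=0.7243; B=V−Δ·S=-76.4630
Node (0,0) S=124.0000: V=(p*·56.4673+(1−p*)·27.8639)/1.29=36.9781; Δ=(56.4673−27.8639)/(183.5200−106.6400)=0.3721; B=V−Δ·S=-9.1565
Self-financing check: at every node Δ·S+B equals the discounted successor values.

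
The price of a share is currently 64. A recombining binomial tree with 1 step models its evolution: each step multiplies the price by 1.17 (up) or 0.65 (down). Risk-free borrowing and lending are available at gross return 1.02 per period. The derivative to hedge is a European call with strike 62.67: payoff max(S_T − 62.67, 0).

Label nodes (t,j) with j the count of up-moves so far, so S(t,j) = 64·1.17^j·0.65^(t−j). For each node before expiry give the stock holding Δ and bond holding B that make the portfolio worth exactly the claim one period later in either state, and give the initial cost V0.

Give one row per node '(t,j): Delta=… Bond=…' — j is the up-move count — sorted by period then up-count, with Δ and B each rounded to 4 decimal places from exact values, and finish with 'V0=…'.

Risk-neutral probability p* = (R−d)/(u−d) = (1.02−0.65)/(1.17−0.65) = 0.7115.
At expiry t=1: V(1,0)=0.0000, V(1,1)=12.2100
(0,0): S=64.0000. Δ = (V_up−V_dn)/(S_up−S_dn) = (12.2100−0.0000)/(74.8800−41.6000) = 0.3669. V = [p*·12.2100 + (1−p*)·0.0000]/1.02 = 8.5175. B = V − Δ·S = -14.9632.
Each (Δ,B) replicates both successor values, so the strategy is self-financing and V0 is arbitrage-free.

(0,0): Delta=0.3669 Bond=-14.9632
V0=8.5175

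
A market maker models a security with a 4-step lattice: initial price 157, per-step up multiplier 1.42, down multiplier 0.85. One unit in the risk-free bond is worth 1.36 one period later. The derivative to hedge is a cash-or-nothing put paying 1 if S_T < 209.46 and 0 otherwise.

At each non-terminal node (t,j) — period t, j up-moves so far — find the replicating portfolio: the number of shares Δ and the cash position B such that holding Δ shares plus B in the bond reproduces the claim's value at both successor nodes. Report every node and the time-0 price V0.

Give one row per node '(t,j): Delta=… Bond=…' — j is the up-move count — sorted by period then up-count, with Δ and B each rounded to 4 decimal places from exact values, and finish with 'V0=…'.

Risk-neutral probability p* = (R−d)/(u−d) = (1.36−0.85)/(1.42−0.85) = 0.8947.
At expiry t=4: V(4,0)=1.0000, V(4,1)=1.0000, V(4,2)=0.0000, V(4,3)=0.0000, V(4,4)=0.0000
  t=3,j=0: stock 96.4176 → up 136.9130 (V=1.0000), down 81.9550 (V=1.0000). Price 0.7353; hedge Δ=0.0000, bond B=0.7353.
  t=3,j=1: stock 161.0741 → up 228.7253 (V=0.0000), down 136.9130 (V=1.0000). Price 0.0774; hedge Δ=-0.0109, bond B=1.8318.
  t=3,j=2: stock 269.0886 → up 382.1058 (V=0.0000), down 228.7253 (V=0.0000). Price 0.0000; hedge Δ=0.0000, bond B=0.0000.
  t=3,j=3: stock 449.5362 → up 638.3414 (V=0.0000), down 382.1058 (V=0.0000). Price 0.0000; hedge Δ=0.0000, bond B=0.0000.
  t=2,j=0: stock 113.4325 → up 161.0741 (V=0.0774), down 96.4176 (V=0.7353). Price 0.1078; hedge Δ=-0.0102, bond B=1.2620.
  t=2,j=1: stock 189.4990 → up 269.0886 (V=0.0000), down 161.0742 (V=0.0774). Price 0.0060; hedge Δ=-0.0007, bond B=0.1418.
  t=2,j=2: stock 316.5748 → up 449.5362 (V=0.0000), down 269.0886 (V=0.0000). Price 0.0000; hedge Δ=0.0000, bond B=0.0000.
  t=1,j=0: stock 133.4500 → up 189.4990 (V=0.0060), down 113.4325 (V=0.1078). Price 0.0123; hedge Δ=-0.0013, bond B=0.1910.
  t=1,j=1: stock 222.9400 → up 316.5748 (V=0.0000), down 189.4990 (V=0.0060). Price 0.0005; hedge Δ=0.0000, bond B=0.0110.
  t=0,j=0: stock 157.0000 → up 222.9400 (V=0.0005), down 133.4500 (V=0.0123). Price 0.0013; hedge Δ=-0.0001, bond B=0.0220.
Each (Δ,B) replicates both successor values, so the strategy is self-financing and V0 is arbitrage-free.

(0,0): Delta=-0.0001 Bond=0.0220
(1,0): Delta=-0.0013 Bond=0.1910
(1,1): Delta=0.0000 Bond=0.0110
(2,0): Delta=-0.0102 Bond=1.2620
(2,1): Delta=-0.0007 Bond=0.1418
(2,2): Delta=0.0000 Bond=0.0000
(3,0): Delta=0.0000 Bond=0.7353
(3,1): Delta=-0.0109 Bond=1.8318
(3,2): Delta=0.0000 Bond=0.0000
(3,3): Delta=0.0000 Bond=0.0000
V0=0.0013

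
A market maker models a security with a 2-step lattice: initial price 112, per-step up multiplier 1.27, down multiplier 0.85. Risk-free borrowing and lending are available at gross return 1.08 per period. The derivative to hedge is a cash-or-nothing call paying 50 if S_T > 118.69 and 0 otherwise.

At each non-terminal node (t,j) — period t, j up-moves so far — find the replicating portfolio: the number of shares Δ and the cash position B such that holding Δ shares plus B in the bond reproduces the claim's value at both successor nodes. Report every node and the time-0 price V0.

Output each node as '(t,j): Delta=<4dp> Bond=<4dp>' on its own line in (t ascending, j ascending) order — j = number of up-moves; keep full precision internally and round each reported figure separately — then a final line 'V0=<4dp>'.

No-arbitrage ⇒ martingale measure with p* = (R−d)/(u−d) = 0.5476.
Terminal payoffs: V(2,0)=0.0000, V(2,1)=50.0000, V(2,2)=50.0000
(1,0): S=95.2000. Δ = (V_up−V_dn)/(S_up−S_dn) = (50.0000−0.0000)/(120.9040−80.9200) = 1.2505. V = [p*·50.0000 + (1−p*)·0.0000]/1.08 = 25.3527. B = V − Δ·S = -93.6949.
(1,1): S=142.2400. Δ = (V_up−V_dn)/(S_up−S_dn) = (50.0000−50.0000)/(180.6448−120.9040) = 0.0000. V = [p*·50.0000 + (1−p*)·50.0000]/1.08 = 46.2963. B = V − Δ·S = 46.2963.
(0,0): S=112.0000. Δ = (V_up−V_dn)/(S_up−S_dn) = (46.2963−25.3527)/(142.2400−95.2000) = 0.4452. V = [p*·46.2963 + (1−p*)·25.3527]/1.08 = 34.0943. B = V − Δ·S = -15.7713.
The time-0 hedge costs 34.0943, which is the no-arbitrage price.

(0,0): Delta=0.4452 Bond=-15.7713
(1,0): Delta=1.2505 Bond=-93.6949
(1,1): Delta=0.0000 Bond=46.2963
V0=34.0943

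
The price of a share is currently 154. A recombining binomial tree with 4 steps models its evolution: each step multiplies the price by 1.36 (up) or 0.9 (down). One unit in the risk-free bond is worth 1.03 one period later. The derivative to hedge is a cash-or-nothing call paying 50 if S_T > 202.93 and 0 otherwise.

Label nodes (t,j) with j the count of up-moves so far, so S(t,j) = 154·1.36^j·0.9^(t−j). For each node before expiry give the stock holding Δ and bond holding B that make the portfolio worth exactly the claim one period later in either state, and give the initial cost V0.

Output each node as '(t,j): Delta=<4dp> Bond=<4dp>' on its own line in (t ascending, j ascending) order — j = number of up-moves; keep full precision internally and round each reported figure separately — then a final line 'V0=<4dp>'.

The replicating-portfolio and risk-neutral prices coincide; use p* = (1.03−0.9)/(1.36−0.9) = 0.2826 for the latter.
At expiry t=4: V(4,0)=0.0000, V(4,1)=0.0000, V(4,2)=50.0000, V(4,3)=50.0000, V(4,4)=50.0000
  t=3,j=0: stock 112.2660 → up 152.6818 (V=0.0000), down 101.0394 (V=0.0000). Price 0.0000; hedge Δ=0.0000, bond B=0.0000.
  t=3,j=1: stock 169.6464 → up 230.7191 (V=50.0000), down 152.6818 (V=0.0000). Price 13.7189; hedge Δ=0.6407, bond B=-94.9768.
  t=3,j=2: stock 256.3546 → up 348.6422 (V=50.0000), down 230.7191 (V=50.0000). Price 48.5437; hedge Δ=0.0000, bond B=48.5437.
  t=3,j=3: stock 387.3802 → up 526.8371 (V=50.0000), down 348.6422 (V=50.0000). Price 48.5437; hedge Δ=0.0000, bond B=48.5437.
  t=2,j=0: stock 124.7400 → up 169.6464 (V=13.7189), down 112.2660 (V=0.0000). Price 3.7641; hedge Δ=0.2391, bond B=-26.0595.
  t=2,j=1: stock 188.4960 → up 256.3546 (V=48.5437), down 169.6464 (V=13.7189). Price 22.8744; hedge Δ=0.4016, bond B=-52.8317.
  t=2,j=2: stock 284.8384 → up 387.3802 (V=48.5437), down 256.3546 (V=48.5437). Price 47.1298; hedge Δ=0.0000, bond B=47.1298.
  t=1,j=0: stock 138.6000 → up 188.4960 (V=22.8744), down 124.7400 (V=3.7641). Price 8.8979; hedge Δ=0.2997, bond B=-32.6462.
  t=1,j=1: stock 209.4400 → up 284.8384 (V=47.1298), down 188.4960 (V=22.8744). Price 28.8633; hedge Δ=0.2518, bond B=-23.8657.
  t=0,j=0: stock 154.0000 → up 209.4400 (V=28.8633), down 138.6000 (V=8.8979). Price 14.1168; hedge Δ=0.2818, bond B=-29.2862.
Self-financing check: at every node Δ·S+B equals the discounted successor values.

(0,0): Delta=0.2818 Bond=-29.2862
(1,0): Delta=0.2997 Bond=-32.6462
(1,1): Delta=0.2518 Bond=-23.8657
(2,0): Delta=0.2391 Bond=-26.0595
(2,1): Delta=0.4016 Bond=-52.8317
(2,2): Delta=0.0000 Bond=47.1298
(3,0): Delta=0.0000 Bond=0.0000
(3,1): Delta=0.6407 Bond=-94.9768
(3,2): Delta=0.0000 Bond=48.5437
(3,3): Delta=0.0000 Bond=48.5437
V0=14.1168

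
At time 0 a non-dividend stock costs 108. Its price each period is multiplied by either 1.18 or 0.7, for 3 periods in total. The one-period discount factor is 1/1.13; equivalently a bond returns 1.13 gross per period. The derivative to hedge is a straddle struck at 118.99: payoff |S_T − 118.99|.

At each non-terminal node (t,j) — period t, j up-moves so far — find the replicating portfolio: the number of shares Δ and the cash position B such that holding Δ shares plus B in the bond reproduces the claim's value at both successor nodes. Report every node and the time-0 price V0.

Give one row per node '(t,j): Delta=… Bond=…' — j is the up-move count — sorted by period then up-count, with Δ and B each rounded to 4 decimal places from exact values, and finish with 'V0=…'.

Risk-neutral probability p* = (R−d)/(u−d) = (1.13−0.7)/(1.18−0.7) = 0.8958.
Terminal payoffs: V(3,0)=81.9460, V(3,1)=56.5444, V(3,2)=13.7246, V(3,3)=58.4575
(2,0): S=52.9200. Δ = (V_up−V_dn)/(S_up−S_dn) = (56.5444−81.9460)/(62.4456−37.0440) = -1.0000. V = [p*·56.5444 + (1−p*)·81.9460]/1.13 = 52.3809. B = V − Δ·S = 105.3009.
(2,1): S=89.2080. Δ = (V_up−V_dn)/(S_up−S_dn) = (13.7246−56.5444)/(105.2654−62.4456) = -1.0000. V = [p*·13.7246 + (1−p*)·56.5444]/1.13 = 16.0929. B = V − Δ·S = 105.3009.
(2,2): S=150.3792. Δ = (V_up−V_dn)/(S_up−S_dn) = (58.4575−13.7246)/(177.4475−105.2654) = 0.6197. V = [p*·58.4575 + (1−p*)·13.7246]/1.13 = 47.6087. B = V − Δ·S = -45.5849.
(1,0): S=75.6000. Δ = (V_up−V_dn)/(S_up−S_dn) = (16.0929−52.3809)/(89.2080−52.9200) = -1.0000. V = [p*·16.0929 + (1−p*)·52.3809]/1.13 = 17.5866. B = V − Δ·S = 93.1866.
(1,1): S=127.4400. Δ = (V_up−V_dn)/(S_up−S_dn) = (47.6087−16.0929)/(150.3792−89.2080) = 0.5152. V = [p*·47.6087 + (1−p*)·16.0929]/1.13 = 39.2263. B = V − Δ·S = -26.4315.
(0,0): S=108.0000. Δ = (V_up−V_dn)/(S_up−S_dn) = (39.2263−17.5866)/(127.4400−75.6000) = 0.4174. V = [p*·39.2263 + (1−p*)·17.5866]/1.13 = 32.7188. B = V − Δ·S = -12.3640.
Self-financing check: at every node Δ·S+B equals the discounted successor values.

(0,0): Delta=0.4174 Bond=-12.3640
(1,0): Delta=-1.0000 Bond=93.1866
(1,1): Delta=0.5152 Bond=-26.4315
(2,0): Delta=-1.0000 Bond=105.3009
(2,1): Delta=-1.0000 Bond=105.3009
(2,2): Delta=0.6197 Bond=-45.5849
V0=32.7188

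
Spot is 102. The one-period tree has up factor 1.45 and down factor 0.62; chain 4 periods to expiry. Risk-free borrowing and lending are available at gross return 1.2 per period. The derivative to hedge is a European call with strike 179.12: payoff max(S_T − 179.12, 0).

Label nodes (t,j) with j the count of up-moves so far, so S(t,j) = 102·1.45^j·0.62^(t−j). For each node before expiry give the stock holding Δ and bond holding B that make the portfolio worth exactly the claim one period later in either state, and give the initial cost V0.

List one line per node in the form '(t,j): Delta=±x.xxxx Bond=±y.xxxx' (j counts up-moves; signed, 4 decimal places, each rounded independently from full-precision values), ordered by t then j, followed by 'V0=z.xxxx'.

(0,0): Delta=0.6433 Bond=-31.6497
(1,0): Delta=0.0883 Bond=-2.8867
(1,1): Delta=0.7455 Bond=-53.1060
(2,0): Delta=0.0000 Bond=0.0000
(2,1): Delta=0.1046 Bond=-4.9571
(2,2): Delta=0.8637 Bond=-89.0590
(3,0): Delta=0.0000 Bond=0.0000
(3,1): Delta=0.0000 Bond=0.0000
(3,2): Delta=0.1239 Bond=-8.5126
(3,3): Delta=1.0000 Bond=-149.2667
V0=33.9634

Since d<R<u, set p* = (R−d)/(u−d) = 0.6988; price each node as the discounted p*-expectation of its children.
At expiry t=4: V(4,0)=0.0000, V(4,1)=0.0000, V(4,2)=0.0000, V(4,3)=13.6750, V(4,4)=271.7716
  t=3,j=0: stock 24.3095 → up 35.2487 (V=0.0000), down 15.0719 (V=0.0000). Price 0.0000; hedge Δ=0.0000, bond B=0.0000.
  t=3,j=1: stock 56.8528 → up 82.4365 (V=0.0000), down 35.2487 (V=0.0000). Price 0.0000; hedge Δ=0.0000, bond B=0.0000.
  t=3,j=2: stock 132.9621 → up 192.7950 (V=13.6750), down 82.4365 (V=0.0000). Price 7.9634; hedge Δ=0.1239, bond B=-8.5126.
  t=3,j=3: stock 310.9597 → up 450.8916 (V=271.7716), down 192.7950 (V=13.6750). Price 161.6931; hedge Δ=1.0000, bond B=-149.2667.
  t=2,j=0: stock 39.2088 → up 56.8528 (V=0.0000), down 24.3095 (V=0.0000). Price 0.0000; hedge Δ=0.0000, bond B=0.0000.
  t=2,j=1: stock 91.6980 → up 132.9621 (V=7.9634), down 56.8528 (V=0.0000). Price 4.6373; hedge Δ=0.1046, bond B=-4.9571.
  t=2,j=2: stock 214.4550 → up 310.9597 (V=161.6931), down 132.9621 (V=7.9634). Price 96.1575; hedge Δ=0.8637, bond B=-89.0590.
  t=1,j=0: stock 63.2400 → up 91.6980 (V=4.6373), down 39.2088 (V=0.0000). Price 2.7004; hedge Δ=0.0883, bond B=-2.8867.
  t=1,j=1: stock 147.9000 → up 214.4550 (V=96.1575), down 91.6980 (V=4.6373). Price 57.1593; hedge Δ=0.7455, bond B=-53.1060.
  t=0,j=0: stock 102.0000 → up 147.9000 (V=57.1593), down 63.2400 (V=2.7004). Price 33.9634; hedge Δ=0.6433, bond B=-31.6497.
Self-financing check: at every node Δ·S+B equals the discounted successor values.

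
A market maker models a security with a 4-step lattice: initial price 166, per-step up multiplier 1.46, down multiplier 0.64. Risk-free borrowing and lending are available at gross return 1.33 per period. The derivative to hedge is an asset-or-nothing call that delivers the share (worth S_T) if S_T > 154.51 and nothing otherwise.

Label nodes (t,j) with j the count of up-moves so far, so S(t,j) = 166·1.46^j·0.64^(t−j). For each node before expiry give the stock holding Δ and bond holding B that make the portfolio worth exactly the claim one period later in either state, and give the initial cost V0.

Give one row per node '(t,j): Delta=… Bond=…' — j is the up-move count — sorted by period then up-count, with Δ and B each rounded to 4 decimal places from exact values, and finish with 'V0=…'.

(0,0): Delta=1.1358 Bond=-27.7733
(1,0): Delta=1.5192 Bond=-77.6655
(1,1): Delta=1.1042 Bond=-29.2653
(2,0): Delta=0.0000 Bond=0.0000
(2,1): Delta=1.6447 Bond=-122.7566
(2,2): Delta=1.0595 Bond=-23.1280
(3,0): Delta=0.0000 Bond=0.0000
(3,1): Delta=0.0000 Bond=0.0000
(3,2): Delta=1.7805 Bond=-194.0265
(3,3): Delta=1.0000 Bond=0.0000
V0=160.7761

Since d<R<u, set p* = (R−d)/(u−d) = 0.8415; price each node as the discounted p*-expectation of its children.
Payoff layer (t=4): V(4,0)=0.0000, V(4,1)=0.0000, V(4,2)=0.0000, V(4,3)=330.6333, V(4,4)=754.2573
(3,0): S=43.5159. Δ = (V_up−V_dn)/(S_up−S_dn) = (0.0000−0.0000)/(63.5332−27.8502) = 0.0000. V = [p*·0.0000 + (1−p*)·0.0000]/1.33 = 0.0000. B = V − Δ·S = 0.0000.
(3,1): S=99.2707. Δ = (V_up−V_dn)/(S_up−S_dn) = (0.0000−0.0000)/(144.9352−63.5332) = 0.0000. V = [p*·0.0000 + (1−p*)·0.0000]/1.33 = 0.0000. B = V − Δ·S = 0.0000.
(3,2): S=226.4612. Δ = (V_up−V_dn)/(S_up−S_dn) = (330.6333−0.0000)/(330.6333−144.9352) = 1.7805. V = [p*·330.6333 + (1−p*)·0.0000]/1.33 = 209.1848. B = V − Δ·S = -194.0265.
(3,3): S=516.6146. Δ = (V_up−V_dn)/(S_up−S_dn) = (754.2573−330.6333)/(754.2573−330.6333) = 1.0000. V = [p*·754.2573 + (1−p*)·330.6333]/1.33 = 516.6146. B = V − Δ·S = 0.0000.
(2,0): S=67.9936. Δ = (V_up−V_dn)/(S_up−S_dn) = (0.0000−0.0000)/(99.2707−43.5159) = 0.0000. V = [p*·0.0000 + (1−p*)·0.0000]/1.33 = 0.0000. B = V − Δ·S = 0.0000.
(2,1): S=155.1104. Δ = (V_up−V_dn)/(S_up−S_dn) = (209.1848−0.0000)/(226.4612−99.2707) = 1.6447. V = [p*·209.1848 + (1−p*)·0.0000]/1.33 = 132.3469. B = V − Δ·S = -122.7566.
(2,2): S=353.8456. Δ = (V_up−V_dn)/(S_up−S_dn) = (516.6146−209.1848)/(516.6146−226.4612) = 1.0595. V = [p*·516.6146 + (1−p*)·209.1848]/1.33 = 351.7863. B = V − Δ·S = -23.1280.
(1,0): S=106.2400. Δ = (V_up−V_dn)/(S_up−S_dn) = (132.3469−0.0000)/(155.1104−67.9936) = 1.5192. V = [p*·132.3469 + (1−p*)·0.0000]/1.33 = 83.7331. B = V − Δ·S = -77.6655.
(1,1): S=242.3600. Δ = (V_up−V_dn)/(S_up−S_dn) = (351.7863−132.3469)/(353.8456−155.1104) = 1.1042. V = [p*·351.7863 + (1−p*)·132.3469]/1.33 = 238.3437. B = V − Δ·S = -29.2653.
(0,0): S=166.0000. Δ = (V_up−V_dn)/(S_up−S_dn) = (238.3437−83.7331)/(242.3600−106.2400) = 1.1358. V = [p*·238.3437 + (1−p*)·83.7331]/1.33 = 160.7761. B = V − Δ·S = -27.7733.
Root portfolio cost Δ·166+B reproduces V0=160.7761.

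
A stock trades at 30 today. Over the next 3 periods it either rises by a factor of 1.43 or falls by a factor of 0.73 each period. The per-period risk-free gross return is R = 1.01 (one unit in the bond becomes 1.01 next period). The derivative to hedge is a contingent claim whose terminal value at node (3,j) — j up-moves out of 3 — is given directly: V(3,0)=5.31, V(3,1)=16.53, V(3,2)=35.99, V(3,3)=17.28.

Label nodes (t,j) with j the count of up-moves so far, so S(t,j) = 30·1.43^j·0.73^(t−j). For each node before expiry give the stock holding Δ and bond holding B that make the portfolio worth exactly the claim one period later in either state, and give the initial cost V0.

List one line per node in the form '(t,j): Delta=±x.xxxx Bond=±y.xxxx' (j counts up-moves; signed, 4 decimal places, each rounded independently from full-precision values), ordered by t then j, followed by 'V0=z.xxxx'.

Since d<R<u, set p* = (R−d)/(u−d) = 0.4000; price each node as the discounted p*-expectation of its children.
Terminal values V(3,·): V(3,0)=5.3100, V(3,1)=16.5300, V(3,2)=35.9900, V(3,3)=17.2800
(2,0): S=15.9870. Δ = (V_up−V_dn)/(S_up−S_dn) = (16.5300−5.3100)/(22.8614−11.6705) = 1.0026. V = [p*·16.5300 + (1−p*)·5.3100]/1.01 = 9.7010. B = V − Δ·S = -6.3276.
(2,1): S=31.3170. Δ = (V_up−V_dn)/(S_up−S_dn) = (35.9900−16.5300)/(44.7833−22.8614) = 0.8877. V = [p*·35.9900 + (1−p*)·16.5300]/1.01 = 24.0733. B = V − Δ·S = -3.7267.
(2,2): S=61.3470. Δ = (V_up−V_dn)/(S_up−S_dn) = (17.2800−35.9900)/(87.7262−44.7833) = -0.4357. V = [p*·17.2800 + (1−p*)·35.9900]/1.01 = 28.2238. B = V − Δ·S = 54.9523.
(1,0): S=21.9000. Δ = (V_up−V_dn)/(S_up−S_dn) = (24.0733−9.7010)/(31.3170−15.9870) = 0.9375. V = [p*·24.0733 + (1−p*)·9.7010]/1.01 = 15.2969. B = V − Δ·S = -5.2349.
(1,1): S=42.9000. Δ = (V_up−V_dn)/(S_up−S_dn) = (28.2238−24.0733)/(61.3470−31.3170) = 0.1382. V = [p*·28.2238 + (1−p*)·24.0733]/1.01 = 25.4787. B = V − Δ·S = 19.5494.
(0,0): S=30.0000. Δ = (V_up−V_dn)/(S_up−S_dn) = (25.4787−15.2969)/(42.9000−21.9000) = 0.4848. V = [p*·25.4787 + (1−p*)·15.2969]/1.01 = 19.1779. B = V − Δ·S = 4.6325.
Root portfolio cost Δ·30+B reproduces V0=19.1779.

(0,0): Delta=0.4848 Bond=4.6325
(1,0): Delta=0.9375 Bond=-5.2349
(1,1): Delta=0.1382 Bond=19.5494
(2,0): Delta=1.0026 Bond=-6.3276
(2,1): Delta=0.8877 Bond=-3.7267
(2,2): Delta=-0.4357 Bond=54.9523
V0=19.1779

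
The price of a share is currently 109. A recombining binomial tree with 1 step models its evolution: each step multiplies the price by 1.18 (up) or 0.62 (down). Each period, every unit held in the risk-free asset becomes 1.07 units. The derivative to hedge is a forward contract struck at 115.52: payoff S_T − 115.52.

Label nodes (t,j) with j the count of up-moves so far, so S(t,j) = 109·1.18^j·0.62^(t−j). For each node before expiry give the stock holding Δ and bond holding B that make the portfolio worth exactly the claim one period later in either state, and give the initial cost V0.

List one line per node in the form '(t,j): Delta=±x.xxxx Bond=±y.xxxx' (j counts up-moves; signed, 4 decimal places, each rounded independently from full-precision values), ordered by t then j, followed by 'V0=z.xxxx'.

(0,0): Delta=1.0000 Bond=-107.9626
V0=1.0374

Under the risk-neutral measure, an up-move has probability p* = (R−d)/(u−d) = 0.8036 and values discount at R = 1.07.
Terminal values V(1,·): V(1,0)=-47.9400, V(1,1)=13.1000
(0,0): S=109.0000. Δ = (V_up−V_dn)/(S_up−S_dn) = (13.1000−-47.9400)/(128.6200−67.5800) = 1.0000. V = [p*·13.1000 + (1−p*)·-47.9400]/1.07 = 1.0374. B = V − Δ·S = -107.9626.
Self-financing check: at every node Δ·S+B equals the discounted successor values.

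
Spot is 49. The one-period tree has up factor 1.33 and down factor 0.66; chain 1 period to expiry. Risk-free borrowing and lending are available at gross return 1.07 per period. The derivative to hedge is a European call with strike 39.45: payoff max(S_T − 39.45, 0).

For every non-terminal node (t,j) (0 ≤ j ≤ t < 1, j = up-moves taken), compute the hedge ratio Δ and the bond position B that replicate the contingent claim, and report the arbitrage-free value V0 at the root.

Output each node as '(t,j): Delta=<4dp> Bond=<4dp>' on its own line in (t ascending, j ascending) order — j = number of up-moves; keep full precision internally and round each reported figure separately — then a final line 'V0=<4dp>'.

The replicating-portfolio and risk-neutral prices coincide; use p* = (1.07−0.66)/(1.33−0.66) = 0.6119 for the latter.
Terminal payoffs: V(1,0)=0.0000, V(1,1)=25.7200
(0,0): S=49.0000. Δ = (V_up−V_dn)/(S_up−S_dn) = (25.7200−0.0000)/(65.1700−32.3400) = 0.7834. V = [p*·25.7200 + (1−p*)·0.0000]/1.07 = 14.7094. B = V − Δ·S = -23.6786.
Each (Δ,B) replicates both successor values, so the strategy is self-financing and V0 is arbitrage-free.

(0,0): Delta=0.7834 Bond=-23.6786
V0=14.7094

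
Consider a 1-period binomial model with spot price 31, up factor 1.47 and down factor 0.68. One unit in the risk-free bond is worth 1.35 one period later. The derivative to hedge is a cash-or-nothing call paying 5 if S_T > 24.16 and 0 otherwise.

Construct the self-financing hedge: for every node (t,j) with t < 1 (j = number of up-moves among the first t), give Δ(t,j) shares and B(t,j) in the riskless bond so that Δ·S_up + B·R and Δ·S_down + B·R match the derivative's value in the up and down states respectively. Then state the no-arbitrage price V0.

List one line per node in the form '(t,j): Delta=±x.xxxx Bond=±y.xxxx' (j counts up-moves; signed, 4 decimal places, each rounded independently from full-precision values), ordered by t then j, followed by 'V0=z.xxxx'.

Under the risk-neutral measure, an up-move has probability p* = (R−d)/(u−d) = 0.8481 and values discount at R = 1.35.
Terminal values V(1,·): V(1,0)=0.0000, V(1,1)=5.0000
Node (0,0) S=31.0000: V=(p*·5.0000+(1−p*)·0.0000)/1.35=3.1411; Δ=(5.0000−0.0000)/(45.5700−21.0800)=0.2042; B=V−Δ·S=-3.1880
The time-0 hedge costs 3.1411, which is the no-arbitrage price.

(0,0): Delta=0.2042 Bond=-3.1880
V0=3.1411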